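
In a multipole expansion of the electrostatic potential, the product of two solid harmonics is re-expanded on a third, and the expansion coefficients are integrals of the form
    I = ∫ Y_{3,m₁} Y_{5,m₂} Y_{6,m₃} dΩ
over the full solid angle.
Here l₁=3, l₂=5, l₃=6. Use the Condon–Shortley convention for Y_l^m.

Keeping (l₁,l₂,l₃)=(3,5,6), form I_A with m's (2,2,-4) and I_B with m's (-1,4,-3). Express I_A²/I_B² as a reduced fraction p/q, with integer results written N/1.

Shared (l₁,l₂,l₃)=(3,5,6): N and (l;000)² cancel in I_A²/I_B².
A: Δ = 2!·4!·8!/15! = 1/675675; Racah Σ t=0..1: t=0:+1/60480 t=1:−1/34560 = -1/80640; ⇒ 3j(3 5 6; 2 2 -4)² = 6/1001, sgn -1
B: Δ = 2!·4!·8!/15! = 1/675675; Racah Σ t=1..2: t=1:−1/241920 t=2:+1/40320 = 1/48384; ⇒ 3j(3 5 6; -1 4 -3)² = 24/1001, sgn -1
I_A²/I_B² = (6/1001)/(24/1001) = 1/4

1/4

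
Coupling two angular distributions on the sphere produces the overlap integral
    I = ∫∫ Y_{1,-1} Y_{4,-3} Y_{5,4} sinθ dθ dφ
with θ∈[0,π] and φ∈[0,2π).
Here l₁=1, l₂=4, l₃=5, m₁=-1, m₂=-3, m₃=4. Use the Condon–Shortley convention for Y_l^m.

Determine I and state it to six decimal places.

0.294638

Checks pass: Σm=0; 10 even; l₃=5∈[3,5].
(2·1+1)(2·4+1)(2·5+1) = 297
Δ: 0! 2! 8! / 11! → 1/495
sum: t=0:+1/576 = 1/576
3j²(1 4 5; 0 0 0) = Δ·Π!·Σ² = 5/99  (sign -1)
sum: t=0:+1/10080 = 1/10080
3j²(1 4 5; -1 -3 4) = Δ·Π!·Σ² = 4/55  (sign -1)
combine: 4πI² = 297·5/99·4/55 = 12/11
take √, sign +1: I = 0.29463840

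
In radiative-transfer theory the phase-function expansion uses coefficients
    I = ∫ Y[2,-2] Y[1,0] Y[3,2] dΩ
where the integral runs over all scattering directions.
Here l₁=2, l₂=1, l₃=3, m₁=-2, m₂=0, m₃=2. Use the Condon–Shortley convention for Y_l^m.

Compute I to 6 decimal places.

Checks pass: Σm=0; 6 even; l₃=3∈[1,3].
(2·2+1)(2·1+1)(2·3+1) = 105
Δ: 0! 4! 2! / 7! → 1/105
sum: t=0:+1/4 = 1/4
3j²(2 1 3; 0 0 0) = Δ·Π!·Σ² = 3/35  (sign -1)
sum: t=0:+1/24 = 1/24
3j²(2 1 3; -2 0 2) = Δ·Π!·Σ² = 1/21  (sign -1)
combine: 4πI² = 105·3/35·1/21 = 3/7
take √, sign +1: I = 0.18467439

0.184674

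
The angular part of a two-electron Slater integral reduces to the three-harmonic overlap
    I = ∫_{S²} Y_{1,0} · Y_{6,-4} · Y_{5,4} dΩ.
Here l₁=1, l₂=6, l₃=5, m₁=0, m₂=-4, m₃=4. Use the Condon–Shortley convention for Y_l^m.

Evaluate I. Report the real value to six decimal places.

Checks pass: Σm=0; 12 even; l₃=5∈[5,7].
(2·1+1)(2·6+1)(2·5+1) = 429
Δ: 2! 0! 10! / 13! → 1/858
sum: t=1:−1/14400 = -1/14400
3j²(1 6 5; 0 0 0) = Δ·Π!·Σ² = 6/143  (sign +1)
sum: t=1:−1/362880 = -1/362880
3j²(1 6 5; 0 -4 4) = Δ·Π!·Σ² = 10/429  (sign +1)
combine: 4πI² = 429·6/143·10/429 = 60/143
take √, sign +1: I = 0.18272698

0.182727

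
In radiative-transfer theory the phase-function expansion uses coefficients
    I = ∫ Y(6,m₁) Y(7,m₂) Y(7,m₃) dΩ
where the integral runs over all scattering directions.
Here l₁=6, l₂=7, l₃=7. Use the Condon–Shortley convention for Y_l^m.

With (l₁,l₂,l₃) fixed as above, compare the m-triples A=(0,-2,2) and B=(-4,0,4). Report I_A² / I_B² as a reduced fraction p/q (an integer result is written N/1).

Shared (l₁,l₂,l₃)=(6,7,7): N and (l;000)² cancel in I_A²/I_B².
A: Δ = 6!·6!·8!/21! = 1/2444321880; Racah Σ t=0..5: t=0:+1/373248000 t=1:−1/8294400 t=2:+1/1658880 t=3:−1/1866240 t=4:+1/11612160 t=5:−1/580608000 = 1/29859840; ⇒ 3j(6 7 7; 0 -2 2)² = 125/277134, sgn -1
B: Δ = 6!·6!·8!/21! = 1/2444321880; Racah Σ t=4..6: t=4:+1/24883200 t=5:−1/20736000 t=6:+1/174182400 = -1/435456000; ⇒ 3j(6 7 7; -4 0 4)² = 2/20995, sgn +1
I_A²/I_B² = (125/277134)/(2/20995) = 625/132

625/132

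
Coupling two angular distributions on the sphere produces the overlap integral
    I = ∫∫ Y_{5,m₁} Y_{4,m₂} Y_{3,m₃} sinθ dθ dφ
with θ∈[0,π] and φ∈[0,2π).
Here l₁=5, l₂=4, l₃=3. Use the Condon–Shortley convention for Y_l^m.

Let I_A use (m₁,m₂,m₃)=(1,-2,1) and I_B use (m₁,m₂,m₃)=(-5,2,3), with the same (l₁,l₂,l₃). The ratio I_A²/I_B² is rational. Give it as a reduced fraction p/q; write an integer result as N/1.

1849/3150

Shared (l₁,l₂,l₃)=(5,4,3): N and (l;000)² cancel in I_A²/I_B².
A: Δ = 6!·4!·2!/13! = 1/180180; Racah Σ t=0..2: t=0:+1/34560 t=1:−1/720 t=2:+1/384 = 43/34560; ⇒ 3j(5 4 3; 1 -2 1)² = 1849/180180, sgn +1
B: Δ = 6!·4!·2!/13! = 1/180180; Racah Σ t=6..6: t=6:+1/34560 = 1/34560; ⇒ 3j(5 4 3; -5 2 3)² = 5/286, sgn +1
I_A²/I_B² = (1849/180180)/(5/286) = 1849/3150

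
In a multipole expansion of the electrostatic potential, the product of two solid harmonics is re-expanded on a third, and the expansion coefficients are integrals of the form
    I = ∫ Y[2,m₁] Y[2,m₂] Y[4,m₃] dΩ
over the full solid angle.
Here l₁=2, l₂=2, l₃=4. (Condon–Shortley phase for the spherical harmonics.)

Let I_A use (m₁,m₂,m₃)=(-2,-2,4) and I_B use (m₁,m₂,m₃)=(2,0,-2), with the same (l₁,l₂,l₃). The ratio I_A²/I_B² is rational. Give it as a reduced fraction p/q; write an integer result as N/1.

14/3

Shared (l₁,l₂,l₃)=(2,2,4): N and (l;000)² cancel in I_A²/I_B².
A: Δ = 0!·4!·4!/9! = 1/630; Racah Σ t=0..0: t=0:+1/576 = 1/576; ⇒ 3j(2 2 4; -2 -2 4)² = 1/9, sgn +1
B: Δ = 0!·4!·4!/9! = 1/630; Racah Σ t=0..0: t=0:+1/96 = 1/96; ⇒ 3j(2 2 4; 2 0 -2)² = 1/42, sgn +1
I_A²/I_B² = (1/9)/(1/42) = 14/3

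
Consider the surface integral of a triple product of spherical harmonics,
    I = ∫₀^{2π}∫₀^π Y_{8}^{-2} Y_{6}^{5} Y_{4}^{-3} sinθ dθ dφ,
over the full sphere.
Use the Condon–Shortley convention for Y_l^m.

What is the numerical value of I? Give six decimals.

-0.069313

Rules hold: Σm=0, L=18 even, 2≤4≤14.
N = 17·13·9 = 1989
Δ = 10!·6!·2!/19! = 1/23279256
Racah Σ t=4..6: t=4:+1/1658880 t=5:−1/518400 t=6:+1/1658880 = -1/1382400
⇒ 3j(8 6 4; 0 0 0)² = 504/46189, sgn -1
Racah Σ t=9..10: t=9:−1/87091200 t=10:+1/2612736000 = -29/2612736000
⇒ 3j(8 6 4; -2 5 -3)² = 841/302328, sgn +1
4πI² = N·(3j₀)²·(3jₘ)² = 52983/877591
I = -1·√(0.0603732/4π) = -0.06931341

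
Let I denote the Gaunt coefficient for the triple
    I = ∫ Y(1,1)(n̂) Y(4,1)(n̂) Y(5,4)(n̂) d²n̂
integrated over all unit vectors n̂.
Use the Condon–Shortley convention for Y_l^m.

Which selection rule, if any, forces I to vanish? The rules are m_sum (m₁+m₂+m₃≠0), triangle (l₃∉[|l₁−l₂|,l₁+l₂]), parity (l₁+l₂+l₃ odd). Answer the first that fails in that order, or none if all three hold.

m₁+m₂+m₃ = 1 + 1 + 4 = 6  ✗
triangle: |1−4|=3 ≤ l₃=5 ≤ 1+4=5
parity: l₁+l₂+l₃ = 10 is even

m_sum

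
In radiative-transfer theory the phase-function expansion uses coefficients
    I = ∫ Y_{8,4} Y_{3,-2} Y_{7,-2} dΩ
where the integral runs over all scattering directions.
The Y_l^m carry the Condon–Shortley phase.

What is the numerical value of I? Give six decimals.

0.021050

Rules hold: Σm=0, L=18 even, 5≤7≤11.
N = 17·7·15 = 1785
Δ = 4!·12!·2!/19! = 1/5290740
Racah Σ t=1..3: t=1:−1/7257600 t=2:+1/2073600 t=3:−1/7257600 = 1/4838400
⇒ 3j(8 3 7; 0 0 0)² = 252/20995, sgn -1
Racah Σ t=0..1: t=0:+1/23224320 t=1:−1/26127360 = 1/209018880
⇒ 3j(8 3 7; 4 -2 -2)² = 275/1058148, sgn -1
4πI² = N·(3j₀)²·(3jₘ)² = 5775/1037153
I = +1·√(0.00556813/4π) = 0.02104988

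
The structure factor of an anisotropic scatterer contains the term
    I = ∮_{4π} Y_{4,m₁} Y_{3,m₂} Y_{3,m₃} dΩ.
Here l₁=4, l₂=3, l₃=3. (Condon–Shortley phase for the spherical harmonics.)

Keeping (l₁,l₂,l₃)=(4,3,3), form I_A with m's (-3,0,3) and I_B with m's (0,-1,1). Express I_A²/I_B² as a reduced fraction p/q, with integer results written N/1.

Same 4,3,3: normalisation and zero-m 3j drop out of the ratio.
A: Δ: 4! 4! 2! / 11! → 1/34650; sum: t=3:−1/288 = -1/288; 3j²(4 3 3; -3 0 3) = Δ·Π!·Σ² = 1/22  (sign -1)
B: Δ: 4! 4! 2! / 11! → 1/34650; sum: t=0:+1/1152 t=1:−1/36 t=2:+1/32 = 5/1152; 3j²(4 3 3; 0 -1 1) = Δ·Π!·Σ² = 1/1386  (sign +1)
I_A²/I_B² = (1/22)/(1/1386) = 63/1

63/1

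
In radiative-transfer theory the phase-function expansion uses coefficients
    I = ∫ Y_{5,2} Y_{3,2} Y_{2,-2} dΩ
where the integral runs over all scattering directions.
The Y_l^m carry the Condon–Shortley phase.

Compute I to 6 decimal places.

0.000000

Σmᵢ = 2 ≠ 0, so the φ-integral vanishes; I = 0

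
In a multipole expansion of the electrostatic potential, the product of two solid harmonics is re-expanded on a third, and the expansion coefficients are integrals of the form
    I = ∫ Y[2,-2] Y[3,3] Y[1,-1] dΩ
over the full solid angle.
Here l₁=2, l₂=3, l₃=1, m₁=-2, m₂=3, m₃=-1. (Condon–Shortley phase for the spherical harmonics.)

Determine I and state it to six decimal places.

Checks pass: Σm=0; 6 even; l₃=1∈[1,5].
(2·2+1)(2·3+1)(2·1+1) = 105
Δ: 4! 0! 2! / 7! → 1/105
sum: t=2:+1/4 = 1/4
3j²(2 3 1; 0 0 0) = Δ·Π!·Σ² = 3/35  (sign -1)
sum: t=4:+1/48 = 1/48
3j²(2 3 1; -2 3 -1) = Δ·Π!·Σ² = 1/7  (sign +1)
combine: 4πI² = 105·3/35·1/7 = 9/7
take √, sign -1: I = -0.31986543

-0.319865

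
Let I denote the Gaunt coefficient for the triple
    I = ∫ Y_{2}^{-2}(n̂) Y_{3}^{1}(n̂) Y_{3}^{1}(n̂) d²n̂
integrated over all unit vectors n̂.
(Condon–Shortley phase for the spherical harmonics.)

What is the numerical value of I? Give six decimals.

0.206013

Rules hold: Σm=0, L=8 even, 1≤3≤5.
N = 5·7·7 = 245
Δ = 2!·2!·4!/9! = 1/3780
Racah Σ t=0..2: t=0:+1/24 t=1:−1/4 t=2:+1/24 = -1/6
⇒ 3j(2 3 3; 0 0 0)² = 4/105, sgn +1
Racah Σ t=2..2: t=2:+1/16 = 1/16
⇒ 3j(2 3 3; -2 1 1)² = 2/35, sgn +1
4πI² = N·(3j₀)²·(3jₘ)² = 8/15
I = +1·√(0.533333/4π) = 0.20601291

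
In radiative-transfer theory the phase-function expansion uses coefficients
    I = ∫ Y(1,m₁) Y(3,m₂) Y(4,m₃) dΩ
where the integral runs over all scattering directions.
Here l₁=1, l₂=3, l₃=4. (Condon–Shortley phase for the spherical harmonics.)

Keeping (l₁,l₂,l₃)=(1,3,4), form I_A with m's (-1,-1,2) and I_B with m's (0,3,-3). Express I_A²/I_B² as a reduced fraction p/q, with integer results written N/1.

15/7

Shared (l₁,l₂,l₃)=(1,3,4): N and (l;000)² cancel in I_A²/I_B².
A: Δ = 0!·2!·6!/9! = 1/252; Racah Σ t=0..0: t=0:+1/96 = 1/96; ⇒ 3j(1 3 4; -1 -1 2)² = 5/84, sgn +1
B: Δ = 0!·2!·6!/9! = 1/252; Racah Σ t=0..0: t=0:+1/720 = 1/720; ⇒ 3j(1 3 4; 0 3 -3)² = 1/36, sgn -1
I_A²/I_B² = (5/84)/(1/36) = 15/7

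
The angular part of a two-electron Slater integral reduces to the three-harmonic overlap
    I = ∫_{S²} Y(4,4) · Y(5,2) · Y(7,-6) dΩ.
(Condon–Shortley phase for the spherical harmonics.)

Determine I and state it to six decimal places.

-0.188638

Checks pass: Σm=0; 16 even; l₃=7∈[1,9].
(2·4+1)(2·5+1)(2·7+1) = 1485
Δ: 2! 6! 8! / 17! → 1/6126120
sum: t=0:+1/69120 t=1:−1/20736 t=2:+1/69120 = -1/51840
3j²(4 5 7; 0 0 0) = Δ·Π!·Σ² = 280/21879  (sign +1)
sum: t=0:+1/7257600 = 1/7257600
3j²(4 5 7; 4 2 -6) = Δ·Π!·Σ² = 2/85  (sign -1)
combine: 4πI² = 1485·280/21879·2/85 = 1680/3757
take √, sign -1: I = -0.18863797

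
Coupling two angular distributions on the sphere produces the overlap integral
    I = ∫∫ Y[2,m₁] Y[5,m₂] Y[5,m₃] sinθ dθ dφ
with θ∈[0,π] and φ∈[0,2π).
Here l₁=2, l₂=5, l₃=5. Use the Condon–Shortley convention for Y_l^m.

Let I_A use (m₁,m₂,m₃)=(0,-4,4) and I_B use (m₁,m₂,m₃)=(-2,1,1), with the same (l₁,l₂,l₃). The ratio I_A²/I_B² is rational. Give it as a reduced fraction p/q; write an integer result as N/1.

6/25

Same 2,5,5: normalisation and zero-m 3j drop out of the ratio.
A: Δ: 2! 2! 8! / 13! → 1/38610; sum: t=0:+1/20160 t=1:−1/40320 = 1/40320; 3j²(2 5 5; 0 -4 4) = Δ·Π!·Σ² = 6/715  (sign -1)
B: Δ: 2! 2! 8! / 13! → 1/38610; sum: t=2:+1/2304 = 1/2304; 3j²(2 5 5; -2 1 1) = Δ·Π!·Σ² = 5/143  (sign +1)
I_A²/I_B² = (6/715)/(5/143) = 6/25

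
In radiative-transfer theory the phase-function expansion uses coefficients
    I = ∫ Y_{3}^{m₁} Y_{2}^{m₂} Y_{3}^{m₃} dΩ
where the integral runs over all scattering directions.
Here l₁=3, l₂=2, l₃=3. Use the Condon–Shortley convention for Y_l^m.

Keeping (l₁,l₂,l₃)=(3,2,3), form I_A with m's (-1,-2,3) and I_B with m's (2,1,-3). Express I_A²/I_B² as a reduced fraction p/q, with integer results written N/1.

Shared (l₁,l₂,l₃)=(3,2,3): N and (l;000)² cancel in I_A²/I_B².
A: Δ = 2!·4!·2!/9! = 1/3780; Racah Σ t=0..0: t=0:+1/96 = 1/96; ⇒ 3j(3 2 3; -1 -2 3)² = 1/42, sgn +1
B: Δ = 2!·4!·2!/9! = 1/3780; Racah Σ t=1..1: t=1:−1/48 = -1/48; ⇒ 3j(3 2 3; 2 1 -3)² = 5/84, sgn -1
I_A²/I_B² = (1/42)/(5/84) = 2/5

2/5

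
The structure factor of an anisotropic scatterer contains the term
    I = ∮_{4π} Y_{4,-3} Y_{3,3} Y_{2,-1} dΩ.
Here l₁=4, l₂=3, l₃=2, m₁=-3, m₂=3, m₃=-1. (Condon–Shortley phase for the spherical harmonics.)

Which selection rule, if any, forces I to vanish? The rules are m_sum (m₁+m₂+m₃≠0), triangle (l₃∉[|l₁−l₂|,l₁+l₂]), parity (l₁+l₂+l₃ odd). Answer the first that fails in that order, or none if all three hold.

Σmᵢ = -1  ✗
l₃∈[|l₁−l₂|,l₁+l₂]=[1,7], have l₃=2
Σlᵢ = 9 ⇒ odd

m_sum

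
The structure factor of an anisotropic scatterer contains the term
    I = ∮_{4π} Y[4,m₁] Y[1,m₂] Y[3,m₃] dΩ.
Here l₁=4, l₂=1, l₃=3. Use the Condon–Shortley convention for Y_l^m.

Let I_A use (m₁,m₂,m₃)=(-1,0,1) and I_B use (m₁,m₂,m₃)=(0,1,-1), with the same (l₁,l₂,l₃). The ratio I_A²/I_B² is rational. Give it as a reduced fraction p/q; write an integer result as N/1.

5/2

l's match ⇒ only the (l;m) 3-j factors differ between A and B.
A: triangle coeff Δ(4,1,3) = 1/252; Σ_t [1,1]: t=1:−1/48 = -1/48; (3j)²=5/84 [(4 1 3; -1 0 1)], sign=-1
B: triangle coeff Δ(4,1,3) = 1/252; Σ_t [2,2]: t=2:+1/96 = 1/96; (3j)²=1/42 [(4 1 3; 0 1 -1)], sign=+1
I_A²/I_B² = (5/84)/(1/42) = 5/2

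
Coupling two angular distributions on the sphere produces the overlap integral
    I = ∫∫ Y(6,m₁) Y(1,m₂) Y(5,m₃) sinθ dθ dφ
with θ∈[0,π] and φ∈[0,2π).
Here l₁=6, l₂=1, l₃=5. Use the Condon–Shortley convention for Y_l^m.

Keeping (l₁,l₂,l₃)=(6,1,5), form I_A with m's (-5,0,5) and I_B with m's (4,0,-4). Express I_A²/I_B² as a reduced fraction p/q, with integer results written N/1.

11/20

Shared (l₁,l₂,l₃)=(6,1,5): N and (l;000)² cancel in I_A²/I_B².
A: Δ = 2!·10!·0!/13! = 1/858; Racah Σ t=1..1: t=1:−1/3628800 = -1/3628800; ⇒ 3j(6 1 5; -5 0 5)² = 1/78, sgn -1
B: Δ = 2!·10!·0!/13! = 1/858; Racah Σ t=1..1: t=1:−1/362880 = -1/362880; ⇒ 3j(6 1 5; 4 0 -4)² = 10/429, sgn +1
I_A²/I_B² = (1/78)/(10/429) = 11/20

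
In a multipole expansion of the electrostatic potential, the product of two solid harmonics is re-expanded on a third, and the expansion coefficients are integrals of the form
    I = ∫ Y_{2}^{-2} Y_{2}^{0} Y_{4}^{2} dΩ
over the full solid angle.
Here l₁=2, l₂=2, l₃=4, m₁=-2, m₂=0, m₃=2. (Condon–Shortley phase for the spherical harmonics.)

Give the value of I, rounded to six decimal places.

0.156078

m-sum 0 ✓  L=8 even ✓  0≤4≤4 ✓
Π(2lᵢ+1) = 5×5×9 = 225
triangle coeff Δ(2,2,4) = 1/630
Σ_t [0,0]: t=0:+1/16 = 1/16
(3j)²=2/35 [(2 2 4; 0 0 0)], sign=+1
Σ_t [0,0]: t=0:+1/96 = 1/96
(3j)²=1/42 [(2 2 4; -2 0 2)], sign=+1
⇒ 4πI² = 15/49
I = (+1)√(15/49/(4π)) = 0.15607835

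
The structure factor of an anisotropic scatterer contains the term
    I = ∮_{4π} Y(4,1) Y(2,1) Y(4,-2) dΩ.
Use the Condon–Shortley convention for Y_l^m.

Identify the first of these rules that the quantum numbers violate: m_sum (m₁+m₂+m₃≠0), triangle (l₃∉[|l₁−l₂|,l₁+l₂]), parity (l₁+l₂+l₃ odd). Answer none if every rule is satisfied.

none

azimuthal sum: 1 + 1 − 2 = 0  ✓
2 ≤ 4 ≤ 6 (triangle on l)  ✓
L = 4 + 2 + 4 = 10 (even)  ✓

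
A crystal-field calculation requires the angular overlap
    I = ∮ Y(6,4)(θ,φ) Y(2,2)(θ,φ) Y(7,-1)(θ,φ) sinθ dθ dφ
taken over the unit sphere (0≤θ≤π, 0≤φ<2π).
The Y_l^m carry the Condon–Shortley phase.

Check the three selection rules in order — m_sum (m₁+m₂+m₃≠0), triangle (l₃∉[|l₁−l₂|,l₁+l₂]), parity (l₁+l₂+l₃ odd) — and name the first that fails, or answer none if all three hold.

m_sum

m₁+m₂+m₃ = 4 + 2 − 1 = 5  ✗
triangle: |6−2|=4 ≤ l₃=7 ≤ 6+2=8
parity: l₁+l₂+l₃ = 15 is odd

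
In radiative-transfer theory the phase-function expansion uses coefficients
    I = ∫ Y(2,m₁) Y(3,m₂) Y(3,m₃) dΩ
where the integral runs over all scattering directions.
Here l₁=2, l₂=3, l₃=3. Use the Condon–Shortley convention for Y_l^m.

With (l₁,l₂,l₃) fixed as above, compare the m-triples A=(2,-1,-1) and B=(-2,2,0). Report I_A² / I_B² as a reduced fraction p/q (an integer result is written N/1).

6/5

l's match ⇒ only the (l;m) 3-j factors differ between A and B.
A: triangle coeff Δ(2,3,3) = 1/3780; Σ_t [0,0]: t=0:+1/16 = 1/16; (3j)²=2/35 [(2 3 3; 2 -1 -1)], sign=+1
B: triangle coeff Δ(2,3,3) = 1/3780; Σ_t [2,2]: t=2:+1/24 = 1/24; (3j)²=1/21 [(2 3 3; -2 2 0)], sign=-1
I_A²/I_B² = (2/35)/(1/21) = 6/5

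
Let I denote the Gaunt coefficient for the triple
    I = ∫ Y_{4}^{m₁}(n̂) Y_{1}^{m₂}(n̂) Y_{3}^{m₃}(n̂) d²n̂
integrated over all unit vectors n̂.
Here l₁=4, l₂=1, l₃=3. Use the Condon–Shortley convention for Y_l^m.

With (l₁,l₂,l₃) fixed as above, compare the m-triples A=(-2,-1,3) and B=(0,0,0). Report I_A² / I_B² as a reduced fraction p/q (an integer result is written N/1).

1/16

Shared (l₁,l₂,l₃)=(4,1,3): N and (l;000)² cancel in I_A²/I_B².
A: Δ = 2!·6!·0!/9! = 1/252; Racah Σ t=0..0: t=0:+1/1440 = 1/1440; ⇒ 3j(4 1 3; -2 -1 3)² = 1/252, sgn +1
B: Δ = 2!·6!·0!/9! = 1/252; Racah Σ t=1..1: t=1:−1/36 = -1/36; ⇒ 3j(4 1 3; 0 0 0)² = 4/63, sgn +1
I_A²/I_B² = (1/252)/(4/63) = 1/16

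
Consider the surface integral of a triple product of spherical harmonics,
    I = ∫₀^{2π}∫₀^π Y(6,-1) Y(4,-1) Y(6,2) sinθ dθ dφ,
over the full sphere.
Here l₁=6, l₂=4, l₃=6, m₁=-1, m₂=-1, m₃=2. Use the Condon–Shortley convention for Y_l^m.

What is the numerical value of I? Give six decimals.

0.113069

Rules hold: Σm=0, L=16 even, 2≤6≤10.
N = 13·9·13 = 1521
Δ = 4!·8!·4!/17! = 1/15315300
Racah Σ t=0..4: t=0:+1/829440 t=1:−1/25920 t=2:+1/9216 t=3:−1/25920 t=4:+1/829440 = 7/207360
⇒ 3j(6 4 6; 0 0 0)² = 28/2431, sgn +1
Racah Σ t=0..3: t=0:+1/725760 t=1:−1/34560 t=2:+1/17280 t=3:−1/82944 = 53/2903040
⇒ 3j(6 4 6; -1 -1 2)² = 2809/306306, sgn +1
4πI² = N·(3j₀)²·(3jₘ)² = 5618/34969
I = +1·√(0.160657/4π) = 0.11306920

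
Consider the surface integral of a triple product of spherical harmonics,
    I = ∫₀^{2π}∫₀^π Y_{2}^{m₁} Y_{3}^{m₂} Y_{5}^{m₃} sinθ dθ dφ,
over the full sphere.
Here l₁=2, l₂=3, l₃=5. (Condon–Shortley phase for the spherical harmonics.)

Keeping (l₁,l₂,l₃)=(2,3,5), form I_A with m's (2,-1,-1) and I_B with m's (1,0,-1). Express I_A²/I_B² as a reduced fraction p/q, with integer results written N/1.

Shared (l₁,l₂,l₃)=(2,3,5): N and (l;000)² cancel in I_A²/I_B².
A: Δ = 0!·4!·6!/11! = 1/2310; Racah Σ t=0..0: t=0:+1/1152 = 1/1152; ⇒ 3j(2 3 5; 2 -1 -1)² = 1/154, sgn +1
B: Δ = 0!·4!·6!/11! = 1/2310; Racah Σ t=0..0: t=0:+1/216 = 1/216; ⇒ 3j(2 3 5; 1 0 -1)² = 8/231, sgn +1
I_A²/I_B² = (1/154)/(8/231) = 3/16

3/16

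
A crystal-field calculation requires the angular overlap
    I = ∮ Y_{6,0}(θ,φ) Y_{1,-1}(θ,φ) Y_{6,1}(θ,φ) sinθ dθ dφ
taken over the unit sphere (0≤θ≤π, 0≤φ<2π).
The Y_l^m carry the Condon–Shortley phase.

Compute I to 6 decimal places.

0.000000

Σlᵢ=13 odd — θ-integrand is odd under cosθ→−cosθ; I=0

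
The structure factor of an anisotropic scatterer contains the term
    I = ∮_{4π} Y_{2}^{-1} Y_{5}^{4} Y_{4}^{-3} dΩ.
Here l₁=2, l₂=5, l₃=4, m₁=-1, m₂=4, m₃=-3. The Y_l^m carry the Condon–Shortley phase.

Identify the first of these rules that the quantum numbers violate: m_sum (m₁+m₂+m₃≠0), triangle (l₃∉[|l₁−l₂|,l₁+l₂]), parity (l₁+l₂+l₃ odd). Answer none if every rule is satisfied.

parity

Σmᵢ = 0  ✓
l₃∈[|l₁−l₂|,l₁+l₂]=[3,7], have l₃=4  ✓
Σlᵢ = 11 ⇒ odd  ✗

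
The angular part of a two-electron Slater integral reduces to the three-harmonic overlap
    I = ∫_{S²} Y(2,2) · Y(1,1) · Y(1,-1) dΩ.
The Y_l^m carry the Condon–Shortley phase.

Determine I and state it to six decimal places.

2 + 1 − 1 = 2 ≠ 0: azimuthal integral kills it; I = 0

0.000000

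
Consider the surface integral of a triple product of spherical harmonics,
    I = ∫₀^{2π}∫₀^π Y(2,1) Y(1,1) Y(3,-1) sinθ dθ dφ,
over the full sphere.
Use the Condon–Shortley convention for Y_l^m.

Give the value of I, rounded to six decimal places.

1 + 1 − 1 = 1 ≠ 0: azimuthal integral kills it; I = 0

0.000000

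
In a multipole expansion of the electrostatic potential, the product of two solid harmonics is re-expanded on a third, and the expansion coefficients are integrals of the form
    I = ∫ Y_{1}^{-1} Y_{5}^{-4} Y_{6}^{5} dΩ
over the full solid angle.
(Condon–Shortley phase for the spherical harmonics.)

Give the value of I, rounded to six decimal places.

Rules hold: Σm=0, L=12 even, 4≤6≤6.
N = 3·11·13 = 429
Δ = 0!·2!·10!/13! = 1/858
Racah Σ t=0..0: t=0:+1/14400 = 1/14400
⇒ 3j(1 5 6; 0 0 0)² = 6/143, sgn +1
Racah Σ t=0..0: t=0:+1/725760 = 1/725760
⇒ 3j(1 5 6; -1 -4 5)² = 5/78, sgn -1
4πI² = N·(3j₀)²·(3jₘ)² = 15/13
I = -1·√(1.15385/4π) = -0.30301841

-0.303018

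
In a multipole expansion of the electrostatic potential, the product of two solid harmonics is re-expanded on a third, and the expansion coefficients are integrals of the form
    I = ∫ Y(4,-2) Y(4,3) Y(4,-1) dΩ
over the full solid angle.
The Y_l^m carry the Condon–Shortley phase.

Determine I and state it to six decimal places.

-0.063661

m-sum 0 ✓  L=12 even ✓  0≤4≤8 ✓
Π(2lᵢ+1) = 9×9×9 = 729
triangle coeff Δ(4,4,4) = 1/450450
Σ_t [0,4]: t=0:+1/13824 t=1:−1/216 t=2:+1/64 t=3:−1/216 t=4:+1/13824 = 5/768
(3j)²=18/1001 [(4 4 4; 0 0 0)], sign=+1
Σ_t [3,4]: t=3:−1/864 t=4:+1/576 = 1/1728
(3j)²=5/1287 [(4 4 4; -2 3 -1)], sign=-1
⇒ 4πI² = 7290/143143
I = (-1)√(7290/143143/(4π)) = -0.06366105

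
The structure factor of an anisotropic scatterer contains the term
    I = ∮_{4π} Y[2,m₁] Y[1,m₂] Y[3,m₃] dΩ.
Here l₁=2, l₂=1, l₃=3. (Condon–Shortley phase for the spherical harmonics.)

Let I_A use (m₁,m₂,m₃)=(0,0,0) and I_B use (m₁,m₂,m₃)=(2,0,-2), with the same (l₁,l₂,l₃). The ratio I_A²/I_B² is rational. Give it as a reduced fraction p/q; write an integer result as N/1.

Same 2,1,3: normalisation and zero-m 3j drop out of the ratio.
A: Δ: 0! 4! 2! / 7! → 1/105; sum: t=0:+1/4 = 1/4; 3j²(2 1 3; 0 0 0) = Δ·Π!·Σ² = 3/35  (sign -1)
B: Δ: 0! 4! 2! / 7! → 1/105; sum: t=0:+1/24 = 1/24; 3j²(2 1 3; 2 0 -2) = Δ·Π!·Σ² = 1/21  (sign -1)
I_A²/I_B² = (3/35)/(1/21) = 9/5

9/5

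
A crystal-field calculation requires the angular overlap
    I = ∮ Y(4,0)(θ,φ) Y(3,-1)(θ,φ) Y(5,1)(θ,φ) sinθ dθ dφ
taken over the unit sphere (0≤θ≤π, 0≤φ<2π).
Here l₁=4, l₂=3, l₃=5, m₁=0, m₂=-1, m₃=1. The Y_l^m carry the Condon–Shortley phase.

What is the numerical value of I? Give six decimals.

m-sum 0 ✓  L=12 even ✓  1≤5≤7 ✓
Π(2lᵢ+1) = 9×7×11 = 693
triangle coeff Δ(4,3,5) = 1/180180
Σ_t [0,2]: t=0:+1/576 t=1:−1/144 t=2:+1/576 = -1/288
(3j)²=20/1001 [(4 3 5; 0 0 0)], sign=+1
Σ_t [0,2]: t=0:+1/384 t=1:−1/216 t=2:+1/2304 = -11/6912
(3j)²=11/1638 [(4 3 5; 0 -1 1)], sign=-1
⇒ 4πI² = 110/1183
I = (-1)√(110/1183/(4π)) = -0.08601992

-0.086020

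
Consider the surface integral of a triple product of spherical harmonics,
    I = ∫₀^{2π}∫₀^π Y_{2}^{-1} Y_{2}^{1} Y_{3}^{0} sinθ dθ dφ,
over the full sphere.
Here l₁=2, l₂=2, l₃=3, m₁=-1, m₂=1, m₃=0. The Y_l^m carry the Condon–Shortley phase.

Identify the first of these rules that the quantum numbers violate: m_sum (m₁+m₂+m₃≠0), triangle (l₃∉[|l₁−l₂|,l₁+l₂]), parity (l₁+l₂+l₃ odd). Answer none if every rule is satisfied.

azimuthal sum: -1 + 1 + 0 = 0  ✓
0 ≤ 3 ≤ 4 (triangle on l)  ✓
L = 2 + 2 + 3 = 7 (odd)  ✗

parity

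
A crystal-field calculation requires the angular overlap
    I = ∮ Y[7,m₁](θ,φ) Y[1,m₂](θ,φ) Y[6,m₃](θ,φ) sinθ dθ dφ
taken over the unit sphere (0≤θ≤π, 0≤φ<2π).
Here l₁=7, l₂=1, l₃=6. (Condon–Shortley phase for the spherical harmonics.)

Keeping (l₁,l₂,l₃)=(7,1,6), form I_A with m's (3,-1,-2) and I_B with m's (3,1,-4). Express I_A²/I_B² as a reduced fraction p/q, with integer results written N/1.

Same 7,1,6: normalisation and zero-m 3j drop out of the ratio.
A: Δ: 2! 12! 0! / 15! → 1/1365; sum: t=0:+1/1935360 = 1/1935360; 3j²(7 1 6; 3 -1 -2) = Δ·Π!·Σ² = 3/91  (sign +1)
B: Δ: 2! 12! 0! / 15! → 1/1365; sum: t=2:+1/14515200 = 1/14515200; 3j²(7 1 6; 3 1 -4) = Δ·Π!·Σ² = 2/455  (sign +1)
I_A²/I_B² = (3/91)/(2/455) = 15/2

15/2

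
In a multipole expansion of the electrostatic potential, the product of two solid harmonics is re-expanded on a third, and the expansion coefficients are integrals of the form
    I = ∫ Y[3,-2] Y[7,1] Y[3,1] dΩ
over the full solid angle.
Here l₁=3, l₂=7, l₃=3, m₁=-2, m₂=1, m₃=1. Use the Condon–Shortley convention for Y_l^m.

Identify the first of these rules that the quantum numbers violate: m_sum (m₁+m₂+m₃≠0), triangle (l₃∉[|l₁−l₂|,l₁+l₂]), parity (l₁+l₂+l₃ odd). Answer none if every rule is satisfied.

triangle

m₁+m₂+m₃ = -2 + 1 + 1 = 0  ✓
triangle: |3−7|=4 ≤ l₃=3 ≤ 3+7=10  ✗
parity: l₁+l₂+l₃ = 13 is odd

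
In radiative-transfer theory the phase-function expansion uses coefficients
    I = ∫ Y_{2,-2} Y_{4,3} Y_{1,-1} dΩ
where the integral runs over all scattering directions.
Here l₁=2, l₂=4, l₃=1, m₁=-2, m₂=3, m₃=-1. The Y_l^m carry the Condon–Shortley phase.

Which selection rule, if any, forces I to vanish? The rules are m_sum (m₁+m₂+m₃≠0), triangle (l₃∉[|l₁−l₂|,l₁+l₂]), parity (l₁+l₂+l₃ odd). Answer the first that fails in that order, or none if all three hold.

Σmᵢ = 0  ✓
l₃∈[|l₁−l₂|,l₁+l₂]=[2,6], have l₃=1  ✗
Σlᵢ = 7 ⇒ odd

triangle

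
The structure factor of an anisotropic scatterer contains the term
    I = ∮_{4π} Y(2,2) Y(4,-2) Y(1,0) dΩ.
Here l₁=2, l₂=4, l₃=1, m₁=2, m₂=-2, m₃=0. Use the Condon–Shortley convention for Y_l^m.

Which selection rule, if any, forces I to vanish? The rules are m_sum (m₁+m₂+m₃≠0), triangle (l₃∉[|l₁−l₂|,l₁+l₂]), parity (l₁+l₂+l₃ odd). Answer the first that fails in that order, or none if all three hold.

azimuthal sum: 2 − 2 + 0 = 0  ✓
2 ≤ 1 ≤ 6 (triangle on l)  ✗
L = 2 + 4 + 1 = 7 (odd)

triangle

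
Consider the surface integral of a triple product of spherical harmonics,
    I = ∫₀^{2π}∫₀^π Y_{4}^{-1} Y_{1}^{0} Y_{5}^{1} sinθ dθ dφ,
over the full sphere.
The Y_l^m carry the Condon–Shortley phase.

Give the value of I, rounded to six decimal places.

-0.240571

Rules hold: Σm=0, L=10 even, 3≤5≤5.
N = 9·3·11 = 297
Δ = 0!·8!·2!/11! = 1/495
Racah Σ t=0..0: t=0:+1/576 = 1/576
⇒ 3j(4 1 5; 0 0 0)² = 5/99, sgn -1
Racah Σ t=0..0: t=0:+1/720 = 1/720
⇒ 3j(4 1 5; -1 0 1)² = 8/165, sgn +1
4πI² = N·(3j₀)²·(3jₘ)² = 8/11
I = -1·√(0.727273/4π) = -0.24057125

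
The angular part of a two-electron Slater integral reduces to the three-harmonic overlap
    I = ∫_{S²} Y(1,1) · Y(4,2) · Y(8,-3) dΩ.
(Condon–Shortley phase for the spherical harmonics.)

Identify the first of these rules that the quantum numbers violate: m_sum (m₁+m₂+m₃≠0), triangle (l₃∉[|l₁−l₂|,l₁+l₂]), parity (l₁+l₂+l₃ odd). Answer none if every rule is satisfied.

Σmᵢ = 0  ✓
l₃∈[|l₁−l₂|,l₁+l₂]=[3,5], have l₃=8  ✗
Σlᵢ = 13 ⇒ odd

triangle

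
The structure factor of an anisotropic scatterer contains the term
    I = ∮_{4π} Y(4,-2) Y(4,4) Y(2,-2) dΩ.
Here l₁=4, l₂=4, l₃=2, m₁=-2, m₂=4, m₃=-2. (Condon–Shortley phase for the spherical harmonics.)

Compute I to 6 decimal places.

m-sum 0 ✓  L=10 even ✓  0≤2≤8 ✓
Π(2lᵢ+1) = 9×9×5 = 405
triangle coeff Δ(4,4,2) = 1/13860
Σ_t [2,4]: t=2:+1/192 t=3:−1/36 t=4:+1/192 = -5/288
(3j)²=20/693 [(4 4 2; 0 0 0)], sign=-1
Σ_t [6,6]: t=6:+1/2880 = 1/2880
(3j)²=2/165 [(4 4 2; -2 4 -2)], sign=+1
⇒ 4πI² = 120/847
I = (-1)√(120/847/(4π)) = -0.10618031

-0.106180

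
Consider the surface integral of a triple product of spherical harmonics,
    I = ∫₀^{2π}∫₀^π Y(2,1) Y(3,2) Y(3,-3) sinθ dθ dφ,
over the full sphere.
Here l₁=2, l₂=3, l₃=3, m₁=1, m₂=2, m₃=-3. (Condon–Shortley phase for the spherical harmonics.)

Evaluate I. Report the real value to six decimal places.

Rules hold: Σm=0, L=8 even, 1≤3≤5.
N = 5·7·7 = 245
Δ = 2!·2!·4!/9! = 1/3780
Racah Σ t=0..2: t=0:+1/24 t=1:−1/4 t=2:+1/24 = -1/6
⇒ 3j(2 3 3; 0 0 0)² = 4/105, sgn +1
Racah Σ t=1..1: t=1:−1/48 = -1/48
⇒ 3j(2 3 3; 1 2 -3)² = 5/84, sgn -1
4πI² = N·(3j₀)²·(3jₘ)² = 5/9
I = -1·√(0.555556/4π) = -0.21026104

-0.210261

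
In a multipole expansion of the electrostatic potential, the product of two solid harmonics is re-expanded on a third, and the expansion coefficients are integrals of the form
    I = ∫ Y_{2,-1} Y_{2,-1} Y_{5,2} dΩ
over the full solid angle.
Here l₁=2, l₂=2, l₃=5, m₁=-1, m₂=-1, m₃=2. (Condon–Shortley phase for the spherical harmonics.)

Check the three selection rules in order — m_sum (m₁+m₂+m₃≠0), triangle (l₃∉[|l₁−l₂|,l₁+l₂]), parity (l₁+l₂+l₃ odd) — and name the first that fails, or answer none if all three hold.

m₁+m₂+m₃ = -1 − 1 + 2 = 0  ✓
triangle: |2−2|=0 ≤ l₃=5 ≤ 2+2=4  ✗
parity: l₁+l₂+l₃ = 9 is odd

triangle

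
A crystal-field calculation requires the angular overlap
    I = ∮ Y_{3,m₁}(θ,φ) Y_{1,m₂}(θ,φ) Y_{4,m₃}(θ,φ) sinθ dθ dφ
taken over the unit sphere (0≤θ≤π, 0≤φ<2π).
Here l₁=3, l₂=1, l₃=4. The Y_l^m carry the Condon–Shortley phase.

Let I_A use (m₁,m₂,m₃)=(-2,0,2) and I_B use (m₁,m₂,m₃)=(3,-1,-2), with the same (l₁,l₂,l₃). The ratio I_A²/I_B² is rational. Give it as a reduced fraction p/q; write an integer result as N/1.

12/1

l's match ⇒ only the (l;m) 3-j factors differ between A and B.
A: triangle coeff Δ(3,1,4) = 1/252; Σ_t [0,0]: t=0:+1/120 = 1/120; (3j)²=1/21 [(3 1 4; -2 0 2)], sign=+1
B: triangle coeff Δ(3,1,4) = 1/252; Σ_t [0,0]: t=0:+1/1440 = 1/1440; (3j)²=1/252 [(3 1 4; 3 -1 -2)], sign=+1
I_A²/I_B² = (1/21)/(1/252) = 12/1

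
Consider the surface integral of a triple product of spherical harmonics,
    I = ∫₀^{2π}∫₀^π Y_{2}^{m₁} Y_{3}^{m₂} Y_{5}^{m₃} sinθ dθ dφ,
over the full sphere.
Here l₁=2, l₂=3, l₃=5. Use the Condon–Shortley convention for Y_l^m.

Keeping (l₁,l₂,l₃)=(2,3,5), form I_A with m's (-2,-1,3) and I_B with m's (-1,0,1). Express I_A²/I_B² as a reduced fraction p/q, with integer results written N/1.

7/8

Same 2,3,5: normalisation and zero-m 3j drop out of the ratio.
A: Δ: 0! 4! 6! / 11! → 1/2310; sum: t=0:+1/1152 = 1/1152; 3j²(2 3 5; -2 -1 3) = Δ·Π!·Σ² = 1/33  (sign +1)
B: Δ: 0! 4! 6! / 11! → 1/2310; sum: t=0:+1/216 = 1/216; 3j²(2 3 5; -1 0 1) = Δ·Π!·Σ² = 8/231  (sign +1)
I_A²/I_B² = (1/33)/(8/231) = 7/8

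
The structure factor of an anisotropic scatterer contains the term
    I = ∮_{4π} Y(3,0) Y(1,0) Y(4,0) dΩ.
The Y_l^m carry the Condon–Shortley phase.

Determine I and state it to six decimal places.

Checks pass: Σm=0; 8 even; l₃=4∈[2,4].
(2·3+1)(2·1+1)(2·4+1) = 189
Δ: 0! 6! 2! / 9! → 1/252
sum: t=0:+1/36 = 1/36
3j²(3 1 4; 0 0 0) = Δ·Π!·Σ² = 4/63  (sign +1)
(m-triple is (0,0,0) — same symbol as above.)
combine: 4πI² = 189·4/63·4/63 = 16/21
take √, sign +1: I = 0.24623252

0.246233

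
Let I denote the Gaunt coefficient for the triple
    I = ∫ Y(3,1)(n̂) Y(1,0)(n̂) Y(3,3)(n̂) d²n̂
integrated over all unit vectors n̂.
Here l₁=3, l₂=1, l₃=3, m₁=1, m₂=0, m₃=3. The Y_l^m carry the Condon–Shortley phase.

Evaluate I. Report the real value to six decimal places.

0.000000

Σmᵢ = 4 ≠ 0, so the φ-integral vanishes; I = 0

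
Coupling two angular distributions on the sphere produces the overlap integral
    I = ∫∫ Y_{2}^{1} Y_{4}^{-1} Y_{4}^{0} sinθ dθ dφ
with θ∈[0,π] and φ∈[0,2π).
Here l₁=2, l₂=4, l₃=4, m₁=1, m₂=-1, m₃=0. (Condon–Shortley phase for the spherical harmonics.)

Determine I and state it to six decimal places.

Rules hold: Σm=0, L=10 even, 2≤4≤6.
N = 5·9·9 = 405
Δ = 2!·2!·6!/11! = 1/13860
Racah Σ t=0..2: t=0:+1/192 t=1:−1/36 t=2:+1/192 = -5/288
⇒ 3j(2 4 4; 0 0 0)² = 20/693, sgn -1
Racah Σ t=0..1: t=0:+1/72 t=1:−1/96 = 1/288
⇒ 3j(2 4 4; 1 -1 0)² = 1/462, sgn +1
4πI² = N·(3j₀)²·(3jₘ)² = 150/5929
I = -1·√(0.0252994/4π) = -0.04486937

-0.044869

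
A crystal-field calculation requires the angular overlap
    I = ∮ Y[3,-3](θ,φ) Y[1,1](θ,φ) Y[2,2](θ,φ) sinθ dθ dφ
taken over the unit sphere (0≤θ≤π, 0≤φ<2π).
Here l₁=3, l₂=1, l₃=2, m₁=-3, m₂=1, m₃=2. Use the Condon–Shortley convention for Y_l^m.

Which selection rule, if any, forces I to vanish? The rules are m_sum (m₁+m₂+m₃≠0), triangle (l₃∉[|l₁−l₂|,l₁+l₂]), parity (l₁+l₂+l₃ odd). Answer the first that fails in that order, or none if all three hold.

Σmᵢ = 0  ✓
l₃∈[|l₁−l₂|,l₁+l₂]=[2,4], have l₃=2  ✓
Σlᵢ = 6 ⇒ even  ✓

none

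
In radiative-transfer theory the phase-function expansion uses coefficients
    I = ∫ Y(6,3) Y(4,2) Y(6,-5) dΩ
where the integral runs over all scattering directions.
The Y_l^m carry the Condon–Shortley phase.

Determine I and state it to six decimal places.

m-sum 0 ✓  L=16 even ✓  2≤6≤10 ✓
Π(2lᵢ+1) = 13×9×13 = 1521
triangle coeff Δ(6,4,6) = 1/15315300
Σ_t [0,4]: t=0:+1/829440 t=1:−1/25920 t=2:+1/9216 t=3:−1/25920 t=4:+1/829440 = 7/207360
(3j)²=28/2431 [(6 4 6; 0 0 0)], sign=+1
Σ_t [2,3]: t=2:+1/483840 t=3:−1/1451520 = 1/725760
(3j)²=24/1547 [(6 4 6; 3 2 -5)], sign=-1
⇒ 4πI² = 864/3179
I = (-1)√(864/3179/(4π)) = -0.14706410

-0.147064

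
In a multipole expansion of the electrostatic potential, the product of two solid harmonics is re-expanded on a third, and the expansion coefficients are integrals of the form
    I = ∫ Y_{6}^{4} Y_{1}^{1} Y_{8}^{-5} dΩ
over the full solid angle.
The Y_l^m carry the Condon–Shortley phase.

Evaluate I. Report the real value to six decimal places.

|6−1|≤8≤6+1 violated ⇒ I = 0

0.000000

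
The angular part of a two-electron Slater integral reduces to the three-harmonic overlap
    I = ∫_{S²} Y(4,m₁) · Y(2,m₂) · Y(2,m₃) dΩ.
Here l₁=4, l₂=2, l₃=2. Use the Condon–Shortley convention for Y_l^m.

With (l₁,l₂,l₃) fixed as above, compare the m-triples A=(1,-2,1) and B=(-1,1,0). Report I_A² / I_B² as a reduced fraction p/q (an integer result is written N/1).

1/6

Shared (l₁,l₂,l₃)=(4,2,2): N and (l;000)² cancel in I_A²/I_B².
A: Δ = 4!·4!·0!/9! = 1/630; Racah Σ t=0..0: t=0:+1/144 = 1/144; ⇒ 3j(4 2 2; 1 -2 1)² = 1/126, sgn -1
B: Δ = 4!·4!·0!/9! = 1/630; Racah Σ t=3..3: t=3:−1/24 = -1/24; ⇒ 3j(4 2 2; -1 1 0)² = 1/21, sgn -1
I_A²/I_B² = (1/126)/(1/21) = 1/6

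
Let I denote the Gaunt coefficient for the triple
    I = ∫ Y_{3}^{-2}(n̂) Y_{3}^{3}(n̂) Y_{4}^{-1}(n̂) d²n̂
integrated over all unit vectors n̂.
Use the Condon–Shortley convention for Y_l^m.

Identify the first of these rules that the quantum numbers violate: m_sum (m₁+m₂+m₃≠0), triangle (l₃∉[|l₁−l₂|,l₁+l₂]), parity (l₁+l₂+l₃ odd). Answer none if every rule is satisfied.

none

m₁+m₂+m₃ = -2 + 3 − 1 = 0  ✓
triangle: |3−3|=0 ≤ l₃=4 ≤ 3+3=6  ✓
parity: l₁+l₂+l₃ = 10 is even  ✓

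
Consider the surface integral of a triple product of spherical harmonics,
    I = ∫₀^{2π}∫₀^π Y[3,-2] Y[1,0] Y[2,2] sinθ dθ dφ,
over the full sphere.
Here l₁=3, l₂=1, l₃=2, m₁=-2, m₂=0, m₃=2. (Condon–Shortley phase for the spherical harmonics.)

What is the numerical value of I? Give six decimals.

0.184674

Rules hold: Σm=0, L=6 even, 2≤2≤4.
N = 7·3·5 = 105
Δ = 2!·4!·0!/7! = 1/105
Racah Σ t=1..1: t=1:−1/4 = -1/4
⇒ 3j(3 1 2; 0 0 0)² = 3/35, sgn -1
Racah Σ t=1..1: t=1:−1/24 = -1/24
⇒ 3j(3 1 2; -2 0 2)² = 1/21, sgn -1
4πI² = N·(3j₀)²·(3jₘ)² = 3/7
I = +1·√(0.428571/4π) = 0.18467439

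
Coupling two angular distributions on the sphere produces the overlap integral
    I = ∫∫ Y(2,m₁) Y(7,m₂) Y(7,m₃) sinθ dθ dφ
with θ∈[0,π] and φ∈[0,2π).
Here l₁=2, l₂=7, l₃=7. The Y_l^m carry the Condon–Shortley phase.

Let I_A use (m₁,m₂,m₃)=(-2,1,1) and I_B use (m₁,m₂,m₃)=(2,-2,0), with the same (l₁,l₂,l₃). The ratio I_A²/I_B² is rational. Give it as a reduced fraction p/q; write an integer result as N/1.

28/27

Shared (l₁,l₂,l₃)=(2,7,7): N and (l;000)² cancel in I_A²/I_B².
A: Δ = 2!·2!·12!/17! = 1/185640; Racah Σ t=2..2: t=2:+1/2073600 = 1/2073600; ⇒ 3j(2 7 7; -2 1 1)² = 28/1105, sgn +1
B: Δ = 2!·2!·12!/17! = 1/185640; Racah Σ t=0..0: t=0:+1/2419200 = 1/2419200; ⇒ 3j(2 7 7; 2 -2 0)² = 27/1105, sgn -1
I_A²/I_B² = (28/1105)/(27/1105) = 28/27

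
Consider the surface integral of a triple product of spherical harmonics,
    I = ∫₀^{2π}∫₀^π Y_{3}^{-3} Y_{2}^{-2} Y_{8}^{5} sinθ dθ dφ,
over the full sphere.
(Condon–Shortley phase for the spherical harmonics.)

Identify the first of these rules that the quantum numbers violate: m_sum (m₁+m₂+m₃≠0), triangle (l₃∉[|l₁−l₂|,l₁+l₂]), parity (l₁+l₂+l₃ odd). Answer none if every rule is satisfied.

m₁+m₂+m₃ = -3 − 2 + 5 = 0  ✓
triangle: |3−2|=1 ≤ l₃=8 ≤ 3+2=5  ✗
parity: l₁+l₂+l₃ = 13 is odd

triangle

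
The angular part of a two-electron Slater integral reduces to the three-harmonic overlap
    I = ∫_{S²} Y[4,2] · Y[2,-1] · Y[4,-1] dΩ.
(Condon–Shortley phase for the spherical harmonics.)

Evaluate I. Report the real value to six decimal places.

Checks pass: Σm=0; 10 even; l₃=4∈[2,6].
(2·4+1)(2·2+1)(2·4+1) = 405
Δ: 2! 6! 2! / 11! → 1/13860
sum: t=0:+1/192 t=1:−1/36 t=2:+1/192 = -5/288
3j²(4 2 4; 0 0 0) = Δ·Π!·Σ² = 20/693  (sign -1)
sum: t=0:+1/96 t=1:−1/240 = 1/160
3j²(4 2 4; 2 -1 -1) = Δ·Π!·Σ² = 27/1540  (sign -1)
combine: 4πI² = 405·20/693·27/1540 = 1215/5929
take √, sign +1: I = 0.12770047

0.127700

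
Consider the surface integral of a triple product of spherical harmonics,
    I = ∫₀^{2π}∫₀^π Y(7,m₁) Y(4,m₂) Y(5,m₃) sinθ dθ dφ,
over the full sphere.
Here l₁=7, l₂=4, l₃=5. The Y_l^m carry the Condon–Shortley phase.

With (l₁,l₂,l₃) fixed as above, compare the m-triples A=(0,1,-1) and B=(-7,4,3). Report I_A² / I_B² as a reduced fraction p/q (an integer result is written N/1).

Same 7,4,5: normalisation and zero-m 3j drop out of the ratio.
A: Δ: 6! 8! 2! / 17! → 1/6126120; sum: t=3:−1/41472 t=4:+1/34560 t=5:−1/345600 = 1/518400; 3j²(7 4 5; 0 1 -1) = Δ·Π!·Σ² = 7/36465  (sign +1)
B: Δ: 6! 8! 2! / 17! → 1/6126120; sum: t=6:+1/58060800 = 1/58060800; 3j²(7 4 5; -7 4 3) = Δ·Π!·Σ² = 7/510  (sign +1)
I_A²/I_B² = (7/36465)/(7/510) = 2/143

2/143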